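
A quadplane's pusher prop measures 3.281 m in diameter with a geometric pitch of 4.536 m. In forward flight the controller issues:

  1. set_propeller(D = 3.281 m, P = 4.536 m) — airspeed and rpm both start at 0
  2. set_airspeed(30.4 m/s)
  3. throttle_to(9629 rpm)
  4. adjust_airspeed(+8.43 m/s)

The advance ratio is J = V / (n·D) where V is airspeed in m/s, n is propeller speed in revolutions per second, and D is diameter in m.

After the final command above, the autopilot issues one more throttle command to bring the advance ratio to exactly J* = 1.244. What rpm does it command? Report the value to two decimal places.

set_propeller: D = 3.281 m, P = 4.536 m (p = P/D = 1.382505); state ← (V=0, rpm=0)
set_airspeed(30.4): V ← 30.4 m/s
throttle_to(9629): rpm ← 9629
adjust_airspeed(+8.43): V ← 30.4 +8.43 = 38.83 m/s
final state: V = 38.83 m/s, rpm = 9629 → n = rpm/60 = 160.483333 rev/s
target J* = 1.244; solve J* = V/(n·D) for n: n = V/(J*·D) = 38.83/(1.244 × 3.281) = 9.513510 rev/s
rpm = 60·n = 570.810601

rpm = 570.81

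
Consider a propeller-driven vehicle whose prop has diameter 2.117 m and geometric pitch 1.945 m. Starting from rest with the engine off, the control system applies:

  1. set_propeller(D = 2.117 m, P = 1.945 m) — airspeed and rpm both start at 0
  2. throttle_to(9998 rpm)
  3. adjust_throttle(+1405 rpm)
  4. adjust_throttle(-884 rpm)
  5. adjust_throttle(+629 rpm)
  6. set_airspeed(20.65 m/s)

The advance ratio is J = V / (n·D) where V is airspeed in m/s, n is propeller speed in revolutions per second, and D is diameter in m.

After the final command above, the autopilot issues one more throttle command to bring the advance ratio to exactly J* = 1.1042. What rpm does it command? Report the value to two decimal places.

set_propeller: D = 2.117 m, P = 1.945 m (p = P/D = 0.918753); state ← (V=0, rpm=0)
throttle_to(9998): rpm ← 9998
adjust_throttle(+1405): rpm ← 9998 +1405 = 11403
adjust_throttle(-884): rpm ← 11403 -884 = 10519
adjust_throttle(+629): rpm ← 10519 +629 = 11148
set_airspeed(20.65): V ← 20.65 m/s
final state: V = 20.65 m/s, rpm = 11148 → n = rpm/60 = 185.800000 rev/s
target J* = 1.1042; solve J* = V/(n·D) for n: n = V/(J*·D) = 20.65/(1.1042 × 2.117) = 8.833879 rev/s
rpm = 60·n = 530.032751

rpm = 530.03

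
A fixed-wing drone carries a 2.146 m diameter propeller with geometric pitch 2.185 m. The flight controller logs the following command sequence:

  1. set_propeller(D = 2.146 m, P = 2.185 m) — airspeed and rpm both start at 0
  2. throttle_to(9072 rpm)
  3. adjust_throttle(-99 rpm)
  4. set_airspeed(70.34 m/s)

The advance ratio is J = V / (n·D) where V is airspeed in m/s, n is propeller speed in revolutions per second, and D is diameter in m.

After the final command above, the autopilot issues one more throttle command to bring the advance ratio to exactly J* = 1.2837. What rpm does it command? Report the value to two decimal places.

set_propeller: D = 2.146 m, P = 2.185 m (p = P/D = 1.018173); state ← (V=0, rpm=0)
throttle_to(9072): rpm ← 9072
adjust_throttle(-99): rpm ← 9072 -99 = 8973
set_airspeed(70.34): V ← 70.34 m/s
final state: V = 70.34 m/s, rpm = 8973 → n = rpm/60 = 149.550000 rev/s
target J* = 1.2837; solve J* = V/(n·D) for n: n = V/(J*·D) = 70.34/(1.2837 × 2.146) = 25.533427 rev/s
rpm = 60·n = 1532.005610

rpm = 1532.01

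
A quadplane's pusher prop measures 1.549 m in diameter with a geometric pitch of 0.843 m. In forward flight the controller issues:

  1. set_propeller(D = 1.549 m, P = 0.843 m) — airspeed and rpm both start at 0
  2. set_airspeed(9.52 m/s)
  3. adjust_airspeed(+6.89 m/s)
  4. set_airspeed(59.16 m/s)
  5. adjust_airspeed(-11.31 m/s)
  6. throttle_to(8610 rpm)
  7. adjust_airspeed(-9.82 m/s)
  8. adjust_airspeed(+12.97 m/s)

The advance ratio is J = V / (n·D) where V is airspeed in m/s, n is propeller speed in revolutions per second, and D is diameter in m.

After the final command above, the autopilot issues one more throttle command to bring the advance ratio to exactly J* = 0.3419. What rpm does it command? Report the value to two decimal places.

rpm = 5777.91

set_propeller: D = 1.549 m, P = 0.843 m (p = P/D = 0.544222); state ← (V=0, rpm=0)
set_airspeed(9.52): V ← 9.52 m/s
adjust_airspeed(+6.89): V ← 9.52 +6.89 = 16.41 m/s
set_airspeed(59.16): V ← 59.16 m/s
adjust_airspeed(-11.31): V ← 59.16 -11.31 = 47.85 m/s
throttle_to(8610): rpm ← 8610
adjust_airspeed(-9.82): V ← 47.85 -9.82 = 38.03 m/s
adjust_airspeed(+12.97): V ← 38.03 +12.97 = 51 m/s
final state: V = 51 m/s, rpm = 8610 → n = rpm/60 = 143.500000 rev/s
target J* = 0.3419; solve J* = V/(n·D) for n: n = V/(J*·D) = 51/(0.3419 × 1.549) = 96.298530 rev/s
rpm = 60·n = 5777.911798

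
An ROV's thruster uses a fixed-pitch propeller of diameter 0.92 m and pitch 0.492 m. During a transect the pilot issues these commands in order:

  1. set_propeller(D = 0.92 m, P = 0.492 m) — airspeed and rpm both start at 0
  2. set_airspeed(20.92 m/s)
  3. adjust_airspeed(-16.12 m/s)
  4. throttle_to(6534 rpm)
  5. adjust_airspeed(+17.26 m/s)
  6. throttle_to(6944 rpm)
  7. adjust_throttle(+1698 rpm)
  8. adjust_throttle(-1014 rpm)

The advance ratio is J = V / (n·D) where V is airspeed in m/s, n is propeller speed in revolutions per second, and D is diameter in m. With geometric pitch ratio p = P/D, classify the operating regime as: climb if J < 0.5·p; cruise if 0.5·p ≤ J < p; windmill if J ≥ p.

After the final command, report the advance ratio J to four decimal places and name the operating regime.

set_propeller: D = 0.92 m, P = 0.492 m (p = P/D = 0.534783); state ← (V=0, rpm=0)
set_airspeed(20.92): V ← 20.92 m/s
adjust_airspeed(-16.12): V ← 20.92 -16.12 = 4.8 m/s
throttle_to(6534): rpm ← 6534
adjust_airspeed(+17.26): V ← 4.8 +17.26 = 22.06 m/s
throttle_to(6944): rpm ← 6944
adjust_throttle(+1698): rpm ← 6944 +1698 = 8642
adjust_throttle(-1014): rpm ← 8642 -1014 = 7628
final state: V = 22.06 m/s, rpm = 7628 → n = rpm/60 = 127.133333 rev/s
J = V / (n·D) = 22.06 / (127.133333 × 0.92) = 0.188607
regime bands: climb J<0.2674 | cruise [0.2674, 0.5348) | windmill J≥0.5348
J = 0.1886 → climb

J = 0.1886, regime = climb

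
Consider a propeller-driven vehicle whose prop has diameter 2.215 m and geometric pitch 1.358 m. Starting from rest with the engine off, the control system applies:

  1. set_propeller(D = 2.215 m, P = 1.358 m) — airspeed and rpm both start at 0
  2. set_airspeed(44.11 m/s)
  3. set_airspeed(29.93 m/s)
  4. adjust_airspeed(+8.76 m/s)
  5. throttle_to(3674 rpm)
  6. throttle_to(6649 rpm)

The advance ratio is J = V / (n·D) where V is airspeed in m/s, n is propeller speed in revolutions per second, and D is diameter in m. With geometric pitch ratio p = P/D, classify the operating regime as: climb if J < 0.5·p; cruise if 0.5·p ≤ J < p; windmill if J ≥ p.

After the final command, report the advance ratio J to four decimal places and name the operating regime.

set_propeller: D = 2.215 m, P = 1.358 m (p = P/D = 0.613093); state ← (V=0, rpm=0)
set_airspeed(44.11): V ← 44.11 m/s
set_airspeed(29.93): V ← 29.93 m/s
adjust_airspeed(+8.76): V ← 29.93 +8.76 = 38.69 m/s
throttle_to(3674): rpm ← 3674
throttle_to(6649): rpm ← 6649
final state: V = 38.69 m/s, rpm = 6649 → n = rpm/60 = 110.816667 rev/s
J = V / (n·D) = 38.69 / (110.816667 × 2.215) = 0.157623
regime bands: climb J<0.3065 | cruise [0.3065, 0.6131) | windmill J≥0.6131
J = 0.1576 → climb

J = 0.1576, regime = climb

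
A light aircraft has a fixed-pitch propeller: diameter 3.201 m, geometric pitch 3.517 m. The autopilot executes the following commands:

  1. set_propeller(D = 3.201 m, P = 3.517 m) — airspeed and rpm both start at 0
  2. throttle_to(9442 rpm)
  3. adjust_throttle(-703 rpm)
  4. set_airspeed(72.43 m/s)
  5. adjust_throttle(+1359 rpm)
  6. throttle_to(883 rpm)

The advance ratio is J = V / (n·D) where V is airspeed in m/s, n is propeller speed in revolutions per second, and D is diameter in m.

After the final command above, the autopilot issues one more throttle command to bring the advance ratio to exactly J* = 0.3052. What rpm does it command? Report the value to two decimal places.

rpm = 4448.36

set_propeller: D = 3.201 m, P = 3.517 m (p = P/D = 1.098719); state ← (V=0, rpm=0)
throttle_to(9442): rpm ← 9442
adjust_throttle(-703): rpm ← 9442 -703 = 8739
set_airspeed(72.43): V ← 72.43 m/s
adjust_throttle(+1359): rpm ← 8739 +1359 = 10098
throttle_to(883): rpm ← 883
final state: V = 72.43 m/s, rpm = 883 → n = rpm/60 = 14.716667 rev/s
target J* = 0.3052; solve J* = V/(n·D) for n: n = V/(J*·D) = 72.43/(0.3052 × 3.201) = 74.139266 rev/s
rpm = 60·n = 4448.355957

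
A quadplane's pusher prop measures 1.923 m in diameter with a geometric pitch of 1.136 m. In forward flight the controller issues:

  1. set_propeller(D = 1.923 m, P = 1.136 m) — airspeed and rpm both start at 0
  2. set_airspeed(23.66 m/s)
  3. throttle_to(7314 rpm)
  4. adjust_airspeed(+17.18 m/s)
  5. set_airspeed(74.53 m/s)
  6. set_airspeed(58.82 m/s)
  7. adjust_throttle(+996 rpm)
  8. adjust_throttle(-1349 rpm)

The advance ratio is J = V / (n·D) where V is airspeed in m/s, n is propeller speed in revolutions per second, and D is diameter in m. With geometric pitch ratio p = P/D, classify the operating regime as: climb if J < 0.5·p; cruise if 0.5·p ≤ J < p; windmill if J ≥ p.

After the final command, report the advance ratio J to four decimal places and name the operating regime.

J = 0.2636, regime = climb

set_propeller: D = 1.923 m, P = 1.136 m (p = P/D = 0.590744); state ← (V=0, rpm=0)
set_airspeed(23.66): V ← 23.66 m/s
throttle_to(7314): rpm ← 7314
adjust_airspeed(+17.18): V ← 23.66 +17.18 = 40.84 m/s
set_airspeed(74.53): V ← 74.53 m/s
set_airspeed(58.82): V ← 58.82 m/s
adjust_throttle(+996): rpm ← 7314 +996 = 8310
adjust_throttle(-1349): rpm ← 8310 -1349 = 6961
final state: V = 58.82 m/s, rpm = 6961 → n = rpm/60 = 116.016667 rev/s
J = V / (n·D) = 58.82 / (116.016667 × 1.923) = 0.263649
regime bands: climb J<0.2954 | cruise [0.2954, 0.5907) | windmill J≥0.5907
J = 0.2636 → climb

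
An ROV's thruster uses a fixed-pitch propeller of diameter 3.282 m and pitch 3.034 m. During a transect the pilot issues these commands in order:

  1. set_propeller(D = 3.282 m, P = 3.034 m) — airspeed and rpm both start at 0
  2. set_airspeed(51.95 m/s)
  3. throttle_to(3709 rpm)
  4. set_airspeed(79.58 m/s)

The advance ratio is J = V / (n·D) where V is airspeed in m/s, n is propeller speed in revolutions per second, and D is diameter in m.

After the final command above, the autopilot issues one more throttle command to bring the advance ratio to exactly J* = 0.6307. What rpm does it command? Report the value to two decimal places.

set_propeller: D = 3.282 m, P = 3.034 m (p = P/D = 0.924436); state ← (V=0, rpm=0)
set_airspeed(51.95): V ← 51.95 m/s
throttle_to(3709): rpm ← 3709
set_airspeed(79.58): V ← 79.58 m/s
final state: V = 79.58 m/s, rpm = 3709 → n = rpm/60 = 61.816667 rev/s
target J* = 0.6307; solve J* = V/(n·D) for n: n = V/(J*·D) = 79.58/(0.6307 × 3.282) = 38.445236 rev/s
rpm = 60·n = 2306.714138

rpm = 2306.71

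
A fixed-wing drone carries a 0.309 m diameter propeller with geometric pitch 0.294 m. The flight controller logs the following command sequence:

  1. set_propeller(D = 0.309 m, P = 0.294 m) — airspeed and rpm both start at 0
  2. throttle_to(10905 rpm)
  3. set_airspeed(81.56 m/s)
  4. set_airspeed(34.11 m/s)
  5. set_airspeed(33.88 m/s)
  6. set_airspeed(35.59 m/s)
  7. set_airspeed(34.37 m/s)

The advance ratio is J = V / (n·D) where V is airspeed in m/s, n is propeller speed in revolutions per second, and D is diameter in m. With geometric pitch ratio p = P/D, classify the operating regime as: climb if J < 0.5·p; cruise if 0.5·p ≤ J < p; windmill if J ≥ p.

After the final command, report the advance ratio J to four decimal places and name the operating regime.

J = 0.6120, regime = cruise

set_propeller: D = 0.309 m, P = 0.294 m (p = P/D = 0.951456); state ← (V=0, rpm=0)
throttle_to(10905): rpm ← 10905
set_airspeed(81.56): V ← 81.56 m/s
set_airspeed(34.11): V ← 34.11 m/s
set_airspeed(33.88): V ← 33.88 m/s
set_airspeed(35.59): V ← 35.59 m/s
set_airspeed(34.37): V ← 34.37 m/s
final state: V = 34.37 m/s, rpm = 10905 → n = rpm/60 = 181.750000 rev/s
J = V / (n·D) = 34.37 / (181.750000 × 0.309) = 0.611993
regime bands: climb J<0.4757 | cruise [0.4757, 0.9515) | windmill J≥0.9515
J = 0.6120 → cruise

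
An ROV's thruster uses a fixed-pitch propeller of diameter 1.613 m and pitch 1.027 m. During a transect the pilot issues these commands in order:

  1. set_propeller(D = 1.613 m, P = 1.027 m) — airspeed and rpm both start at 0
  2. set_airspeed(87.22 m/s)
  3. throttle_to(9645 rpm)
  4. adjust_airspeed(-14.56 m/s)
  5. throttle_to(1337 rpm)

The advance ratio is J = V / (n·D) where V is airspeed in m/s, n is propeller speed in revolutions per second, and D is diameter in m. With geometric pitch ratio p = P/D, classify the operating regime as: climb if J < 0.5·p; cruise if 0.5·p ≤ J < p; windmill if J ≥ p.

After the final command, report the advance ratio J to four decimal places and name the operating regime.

set_propeller: D = 1.613 m, P = 1.027 m (p = P/D = 0.636702); state ← (V=0, rpm=0)
set_airspeed(87.22): V ← 87.22 m/s
throttle_to(9645): rpm ← 9645
adjust_airspeed(-14.56): V ← 87.22 -14.56 = 72.66 m/s
throttle_to(1337): rpm ← 1337
final state: V = 72.66 m/s, rpm = 1337 → n = rpm/60 = 22.283333 rev/s
J = V / (n·D) = 72.66 / (22.283333 × 1.613) = 2.021533
regime bands: climb J<0.3184 | cruise [0.3184, 0.6367) | windmill J≥0.6367
J = 2.0215 → windmill

J = 2.0215, regime = windmill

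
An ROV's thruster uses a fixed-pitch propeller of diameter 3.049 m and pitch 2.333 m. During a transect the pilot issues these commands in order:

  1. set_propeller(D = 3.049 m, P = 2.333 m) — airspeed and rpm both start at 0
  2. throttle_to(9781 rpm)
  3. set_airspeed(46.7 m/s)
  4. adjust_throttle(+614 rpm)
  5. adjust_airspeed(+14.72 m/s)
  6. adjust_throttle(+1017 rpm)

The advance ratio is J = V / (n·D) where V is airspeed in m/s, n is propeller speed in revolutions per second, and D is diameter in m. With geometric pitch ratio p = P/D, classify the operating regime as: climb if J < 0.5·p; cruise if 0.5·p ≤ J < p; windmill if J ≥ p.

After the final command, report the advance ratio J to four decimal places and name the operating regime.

J = 0.1059, regime = climb

set_propeller: D = 3.049 m, P = 2.333 m (p = P/D = 0.765169); state ← (V=0, rpm=0)
throttle_to(9781): rpm ← 9781
set_airspeed(46.7): V ← 46.7 m/s
adjust_throttle(+614): rpm ← 9781 +614 = 10395
adjust_airspeed(+14.72): V ← 46.7 +14.72 = 61.42 m/s
adjust_throttle(+1017): rpm ← 10395 +1017 = 11412
final state: V = 61.42 m/s, rpm = 11412 → n = rpm/60 = 190.200000 rev/s
J = V / (n·D) = 61.42 / (190.200000 × 3.049) = 0.105911
regime bands: climb J<0.3826 | cruise [0.3826, 0.7652) | windmill J≥0.7652
J = 0.1059 → climb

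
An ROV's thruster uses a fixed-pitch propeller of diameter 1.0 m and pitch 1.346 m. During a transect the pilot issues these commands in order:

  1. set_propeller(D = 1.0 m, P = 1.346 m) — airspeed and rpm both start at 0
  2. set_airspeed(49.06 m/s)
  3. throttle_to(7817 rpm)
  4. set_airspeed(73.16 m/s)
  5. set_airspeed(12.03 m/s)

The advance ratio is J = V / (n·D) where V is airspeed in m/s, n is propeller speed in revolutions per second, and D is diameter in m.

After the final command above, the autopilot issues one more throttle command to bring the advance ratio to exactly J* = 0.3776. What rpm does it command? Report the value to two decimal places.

set_propeller: D = 1.0 m, P = 1.346 m (p = P/D = 1.346000); state ← (V=0, rpm=0)
set_airspeed(49.06): V ← 49.06 m/s
throttle_to(7817): rpm ← 7817
set_airspeed(73.16): V ← 73.16 m/s
set_airspeed(12.03): V ← 12.03 m/s
final state: V = 12.03 m/s, rpm = 7817 → n = rpm/60 = 130.283333 rev/s
target J* = 0.3776; solve J* = V/(n·D) for n: n = V/(J*·D) = 12.03/(0.3776 × 1.0) = 31.859110 rev/s
rpm = 60·n = 1911.546610

rpm = 1911.55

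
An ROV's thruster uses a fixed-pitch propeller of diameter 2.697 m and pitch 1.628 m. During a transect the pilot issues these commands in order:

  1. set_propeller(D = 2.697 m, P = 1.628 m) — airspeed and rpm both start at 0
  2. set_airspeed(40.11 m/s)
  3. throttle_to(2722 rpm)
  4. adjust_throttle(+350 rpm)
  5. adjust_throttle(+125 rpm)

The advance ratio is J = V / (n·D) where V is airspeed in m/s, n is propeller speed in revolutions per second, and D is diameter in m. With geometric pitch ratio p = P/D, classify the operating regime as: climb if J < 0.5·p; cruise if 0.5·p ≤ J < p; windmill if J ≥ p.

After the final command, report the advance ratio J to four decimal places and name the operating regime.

set_propeller: D = 2.697 m, P = 1.628 m (p = P/D = 0.603634); state ← (V=0, rpm=0)
set_airspeed(40.11): V ← 40.11 m/s
throttle_to(2722): rpm ← 2722
adjust_throttle(+350): rpm ← 2722 +350 = 3072
adjust_throttle(+125): rpm ← 3072 +125 = 3197
final state: V = 40.11 m/s, rpm = 3197 → n = rpm/60 = 53.283333 rev/s
J = V / (n·D) = 40.11 / (53.283333 × 2.697) = 0.279113
regime bands: climb J<0.3018 | cruise [0.3018, 0.6036) | windmill J≥0.6036
J = 0.2791 → climb

J = 0.2791, regime = climb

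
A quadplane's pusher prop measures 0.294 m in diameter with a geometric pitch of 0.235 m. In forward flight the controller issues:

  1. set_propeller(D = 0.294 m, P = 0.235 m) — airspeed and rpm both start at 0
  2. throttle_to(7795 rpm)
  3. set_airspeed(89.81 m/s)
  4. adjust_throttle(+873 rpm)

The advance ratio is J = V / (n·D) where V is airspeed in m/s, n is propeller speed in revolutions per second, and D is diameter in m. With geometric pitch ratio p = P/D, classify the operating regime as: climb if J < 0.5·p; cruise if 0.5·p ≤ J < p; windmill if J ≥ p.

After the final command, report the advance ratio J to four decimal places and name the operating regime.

set_propeller: D = 0.294 m, P = 0.235 m (p = P/D = 0.799320); state ← (V=0, rpm=0)
throttle_to(7795): rpm ← 7795
set_airspeed(89.81): V ← 89.81 m/s
adjust_throttle(+873): rpm ← 7795 +873 = 8668
final state: V = 89.81 m/s, rpm = 8668 → n = rpm/60 = 144.466667 rev/s
J = V / (n·D) = 89.81 / (144.466667 × 0.294) = 2.114510
regime bands: climb J<0.3997 | cruise [0.3997, 0.7993) | windmill J≥0.7993
J = 2.1145 → windmill

J = 2.1145, regime = windmill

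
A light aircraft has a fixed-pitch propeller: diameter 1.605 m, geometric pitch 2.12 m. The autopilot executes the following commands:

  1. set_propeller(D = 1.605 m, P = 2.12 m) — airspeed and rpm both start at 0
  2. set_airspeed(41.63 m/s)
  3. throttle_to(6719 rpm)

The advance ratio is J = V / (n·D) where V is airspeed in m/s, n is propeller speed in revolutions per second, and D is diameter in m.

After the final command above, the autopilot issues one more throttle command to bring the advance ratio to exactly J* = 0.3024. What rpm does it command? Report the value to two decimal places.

rpm = 5146.37

set_propeller: D = 1.605 m, P = 2.12 m (p = P/D = 1.320872); state ← (V=0, rpm=0)
set_airspeed(41.63): V ← 41.63 m/s
throttle_to(6719): rpm ← 6719
final state: V = 41.63 m/s, rpm = 6719 → n = rpm/60 = 111.983333 rev/s
target J* = 0.3024; solve J* = V/(n·D) for n: n = V/(J*·D) = 41.63/(0.3024 × 1.605) = 85.772800 rev/s
rpm = 60·n = 5146.367997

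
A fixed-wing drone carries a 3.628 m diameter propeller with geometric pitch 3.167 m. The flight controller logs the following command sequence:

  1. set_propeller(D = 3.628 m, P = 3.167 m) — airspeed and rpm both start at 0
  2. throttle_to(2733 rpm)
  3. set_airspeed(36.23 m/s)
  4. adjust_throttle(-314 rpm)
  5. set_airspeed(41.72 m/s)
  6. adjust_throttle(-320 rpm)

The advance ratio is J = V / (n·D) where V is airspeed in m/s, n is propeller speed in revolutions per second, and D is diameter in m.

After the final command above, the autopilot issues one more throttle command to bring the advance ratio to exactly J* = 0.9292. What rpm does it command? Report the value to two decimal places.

set_propeller: D = 3.628 m, P = 3.167 m (p = P/D = 0.872933); state ← (V=0, rpm=0)
throttle_to(2733): rpm ← 2733
set_airspeed(36.23): V ← 36.23 m/s
adjust_throttle(-314): rpm ← 2733 -314 = 2419
set_airspeed(41.72): V ← 41.72 m/s
adjust_throttle(-320): rpm ← 2419 -320 = 2099
final state: V = 41.72 m/s, rpm = 2099 → n = rpm/60 = 34.983333 rev/s
target J* = 0.9292; solve J* = V/(n·D) for n: n = V/(J*·D) = 41.72/(0.9292 × 3.628) = 12.375644 rev/s
rpm = 60·n = 742.538661

rpm = 742.54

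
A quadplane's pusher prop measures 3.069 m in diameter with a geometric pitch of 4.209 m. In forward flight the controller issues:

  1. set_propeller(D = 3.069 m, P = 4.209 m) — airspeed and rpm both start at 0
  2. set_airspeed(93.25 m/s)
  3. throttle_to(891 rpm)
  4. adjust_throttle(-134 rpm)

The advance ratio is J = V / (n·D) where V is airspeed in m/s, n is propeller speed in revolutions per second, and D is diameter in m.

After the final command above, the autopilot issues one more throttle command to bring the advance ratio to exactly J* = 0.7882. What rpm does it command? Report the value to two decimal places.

set_propeller: D = 3.069 m, P = 4.209 m (p = P/D = 1.371457); state ← (V=0, rpm=0)
set_airspeed(93.25): V ← 93.25 m/s
throttle_to(891): rpm ← 891
adjust_throttle(-134): rpm ← 891 -134 = 757
final state: V = 93.25 m/s, rpm = 757 → n = rpm/60 = 12.616667 rev/s
target J* = 0.7882; solve J* = V/(n·D) for n: n = V/(J*·D) = 93.25/(0.7882 × 3.069) = 38.549213 rev/s
rpm = 60·n = 2312.952809

rpm = 2312.95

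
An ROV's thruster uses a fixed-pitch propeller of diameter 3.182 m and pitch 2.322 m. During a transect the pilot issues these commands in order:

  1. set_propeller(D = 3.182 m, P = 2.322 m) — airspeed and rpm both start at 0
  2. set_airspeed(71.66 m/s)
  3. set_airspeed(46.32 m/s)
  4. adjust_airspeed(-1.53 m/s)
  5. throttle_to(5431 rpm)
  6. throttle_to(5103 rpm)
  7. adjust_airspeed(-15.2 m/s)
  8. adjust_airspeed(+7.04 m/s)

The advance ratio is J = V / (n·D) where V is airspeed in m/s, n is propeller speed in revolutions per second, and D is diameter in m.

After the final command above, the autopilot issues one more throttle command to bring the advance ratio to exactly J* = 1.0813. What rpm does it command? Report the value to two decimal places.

set_propeller: D = 3.182 m, P = 2.322 m (p = P/D = 0.729730); state ← (V=0, rpm=0)
set_airspeed(71.66): V ← 71.66 m/s
set_airspeed(46.32): V ← 46.32 m/s
adjust_airspeed(-1.53): V ← 46.32 -1.53 = 44.79 m/s
throttle_to(5431): rpm ← 5431
throttle_to(5103): rpm ← 5103
adjust_airspeed(-15.2): V ← 44.79 -15.2 = 29.59 m/s
adjust_airspeed(+7.04): V ← 29.59 +7.04 = 36.63 m/s
final state: V = 36.63 m/s, rpm = 5103 → n = rpm/60 = 85.050000 rev/s
target J* = 1.0813; solve J* = V/(n·D) for n: n = V/(J*·D) = 36.63/(1.0813 × 3.182) = 10.646100 rev/s
rpm = 60·n = 638.765999

rpm = 638.77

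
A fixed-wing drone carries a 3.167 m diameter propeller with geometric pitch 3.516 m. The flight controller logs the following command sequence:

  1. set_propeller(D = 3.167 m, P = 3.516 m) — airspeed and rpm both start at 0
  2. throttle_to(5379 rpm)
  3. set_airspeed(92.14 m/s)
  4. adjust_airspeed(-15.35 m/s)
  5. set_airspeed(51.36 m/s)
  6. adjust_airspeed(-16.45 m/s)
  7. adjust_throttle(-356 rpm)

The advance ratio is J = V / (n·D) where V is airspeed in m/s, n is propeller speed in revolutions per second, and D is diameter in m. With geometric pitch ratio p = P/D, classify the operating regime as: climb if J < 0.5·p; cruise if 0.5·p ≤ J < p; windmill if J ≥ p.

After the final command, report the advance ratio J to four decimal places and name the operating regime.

J = 0.1317, regime = climb

set_propeller: D = 3.167 m, P = 3.516 m (p = P/D = 1.110199); state ← (V=0, rpm=0)
throttle_to(5379): rpm ← 5379
set_airspeed(92.14): V ← 92.14 m/s
adjust_airspeed(-15.35): V ← 92.14 -15.35 = 76.79 m/s
set_airspeed(51.36): V ← 51.36 m/s
adjust_airspeed(-16.45): V ← 51.36 -16.45 = 34.91 m/s
adjust_throttle(-356): rpm ← 5379 -356 = 5023
final state: V = 34.91 m/s, rpm = 5023 → n = rpm/60 = 83.716667 rev/s
J = V / (n·D) = 34.91 / (83.716667 × 3.167) = 0.131671
regime bands: climb J<0.5551 | cruise [0.5551, 1.1102) | windmill J≥1.1102
J = 0.1317 → climb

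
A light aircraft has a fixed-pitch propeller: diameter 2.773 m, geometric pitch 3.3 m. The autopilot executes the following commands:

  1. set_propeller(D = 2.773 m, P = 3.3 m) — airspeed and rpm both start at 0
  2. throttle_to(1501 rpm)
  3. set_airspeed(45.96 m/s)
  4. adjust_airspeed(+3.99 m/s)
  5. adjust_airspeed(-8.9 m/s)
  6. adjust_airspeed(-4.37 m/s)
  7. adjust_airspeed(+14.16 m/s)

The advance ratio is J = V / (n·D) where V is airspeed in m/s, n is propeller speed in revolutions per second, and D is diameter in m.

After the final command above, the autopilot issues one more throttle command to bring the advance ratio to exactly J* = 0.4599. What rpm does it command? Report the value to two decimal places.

set_propeller: D = 2.773 m, P = 3.3 m (p = P/D = 1.190047); state ← (V=0, rpm=0)
throttle_to(1501): rpm ← 1501
set_airspeed(45.96): V ← 45.96 m/s
adjust_airspeed(+3.99): V ← 45.96 +3.99 = 49.95 m/s
adjust_airspeed(-8.9): V ← 49.95 -8.9 = 41.05 m/s
adjust_airspeed(-4.37): V ← 41.05 -4.37 = 36.68 m/s
adjust_airspeed(+14.16): V ← 36.68 +14.16 = 50.84 m/s
final state: V = 50.84 m/s, rpm = 1501 → n = rpm/60 = 25.016667 rev/s
target J* = 0.4599; solve J* = V/(n·D) for n: n = V/(J*·D) = 50.84/(0.4599 × 2.773) = 39.865045 rev/s
rpm = 60·n = 2391.902722

rpm = 2391.90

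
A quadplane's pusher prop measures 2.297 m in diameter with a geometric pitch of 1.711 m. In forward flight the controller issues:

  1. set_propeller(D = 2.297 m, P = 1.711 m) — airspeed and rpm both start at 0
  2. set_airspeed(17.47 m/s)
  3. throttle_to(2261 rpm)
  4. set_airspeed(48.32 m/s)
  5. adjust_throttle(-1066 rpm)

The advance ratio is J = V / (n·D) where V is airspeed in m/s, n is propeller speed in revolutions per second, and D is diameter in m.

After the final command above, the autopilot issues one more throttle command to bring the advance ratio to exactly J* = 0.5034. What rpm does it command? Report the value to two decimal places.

set_propeller: D = 2.297 m, P = 1.711 m (p = P/D = 0.744885); state ← (V=0, rpm=0)
set_airspeed(17.47): V ← 17.47 m/s
throttle_to(2261): rpm ← 2261
set_airspeed(48.32): V ← 48.32 m/s
adjust_throttle(-1066): rpm ← 2261 -1066 = 1195
final state: V = 48.32 m/s, rpm = 1195 → n = rpm/60 = 19.916667 rev/s
target J* = 0.5034; solve J* = V/(n·D) for n: n = V/(J*·D) = 48.32/(0.5034 × 2.297) = 41.788109 rev/s
rpm = 60·n = 2507.286542

rpm = 2507.29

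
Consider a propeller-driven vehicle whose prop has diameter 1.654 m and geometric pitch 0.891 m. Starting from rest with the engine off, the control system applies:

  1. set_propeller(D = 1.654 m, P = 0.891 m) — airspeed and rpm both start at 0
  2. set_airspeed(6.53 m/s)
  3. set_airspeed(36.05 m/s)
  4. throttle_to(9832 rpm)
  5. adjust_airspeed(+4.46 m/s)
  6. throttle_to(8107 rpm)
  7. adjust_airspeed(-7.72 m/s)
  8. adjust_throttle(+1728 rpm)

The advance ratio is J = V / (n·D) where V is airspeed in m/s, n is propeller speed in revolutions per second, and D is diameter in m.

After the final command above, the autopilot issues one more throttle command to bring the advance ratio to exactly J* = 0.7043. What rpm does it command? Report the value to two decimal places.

set_propeller: D = 1.654 m, P = 0.891 m (p = P/D = 0.538694); state ← (V=0, rpm=0)
set_airspeed(6.53): V ← 6.53 m/s
set_airspeed(36.05): V ← 36.05 m/s
throttle_to(9832): rpm ← 9832
adjust_airspeed(+4.46): V ← 36.05 +4.46 = 40.51 m/s
throttle_to(8107): rpm ← 8107
adjust_airspeed(-7.72): V ← 40.51 -7.72 = 32.79 m/s
adjust_throttle(+1728): rpm ← 8107 +1728 = 9835
final state: V = 32.79 m/s, rpm = 9835 → n = rpm/60 = 163.916667 rev/s
target J* = 0.7043; solve J* = V/(n·D) for n: n = V/(J*·D) = 32.79/(0.7043 × 1.654) = 28.148044 rev/s
rpm = 60·n = 1688.882647

rpm = 1688.88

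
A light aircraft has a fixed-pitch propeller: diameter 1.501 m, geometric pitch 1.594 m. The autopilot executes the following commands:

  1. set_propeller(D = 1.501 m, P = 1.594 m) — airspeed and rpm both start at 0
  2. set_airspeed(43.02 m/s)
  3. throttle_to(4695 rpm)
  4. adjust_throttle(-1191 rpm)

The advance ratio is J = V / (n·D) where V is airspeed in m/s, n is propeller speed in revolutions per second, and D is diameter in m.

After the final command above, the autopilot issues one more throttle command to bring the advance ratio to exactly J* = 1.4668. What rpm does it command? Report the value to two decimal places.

set_propeller: D = 1.501 m, P = 1.594 m (p = P/D = 1.061959); state ← (V=0, rpm=0)
set_airspeed(43.02): V ← 43.02 m/s
throttle_to(4695): rpm ← 4695
adjust_throttle(-1191): rpm ← 4695 -1191 = 3504
final state: V = 43.02 m/s, rpm = 3504 → n = rpm/60 = 58.400000 rev/s
target J* = 1.4668; solve J* = V/(n·D) for n: n = V/(J*·D) = 43.02/(1.4668 × 1.501) = 19.539741 rev/s
rpm = 60·n = 1172.384486

rpm = 1172.38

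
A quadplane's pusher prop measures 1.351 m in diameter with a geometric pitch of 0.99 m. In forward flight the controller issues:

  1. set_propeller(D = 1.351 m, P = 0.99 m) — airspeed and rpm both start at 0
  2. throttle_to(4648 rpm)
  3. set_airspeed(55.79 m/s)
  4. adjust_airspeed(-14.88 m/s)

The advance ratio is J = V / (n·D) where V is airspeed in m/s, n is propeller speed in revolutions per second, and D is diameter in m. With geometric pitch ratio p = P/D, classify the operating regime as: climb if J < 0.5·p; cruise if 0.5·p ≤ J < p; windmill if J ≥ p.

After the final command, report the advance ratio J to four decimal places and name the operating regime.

set_propeller: D = 1.351 m, P = 0.99 m (p = P/D = 0.732791); state ← (V=0, rpm=0)
throttle_to(4648): rpm ← 4648
set_airspeed(55.79): V ← 55.79 m/s
adjust_airspeed(-14.88): V ← 55.79 -14.88 = 40.91 m/s
final state: V = 40.91 m/s, rpm = 4648 → n = rpm/60 = 77.466667 rev/s
J = V / (n·D) = 40.91 / (77.466667 × 1.351) = 0.390894
regime bands: climb J<0.3664 | cruise [0.3664, 0.7328) | windmill J≥0.7328
J = 0.3909 → cruise

J = 0.3909, regime = cruise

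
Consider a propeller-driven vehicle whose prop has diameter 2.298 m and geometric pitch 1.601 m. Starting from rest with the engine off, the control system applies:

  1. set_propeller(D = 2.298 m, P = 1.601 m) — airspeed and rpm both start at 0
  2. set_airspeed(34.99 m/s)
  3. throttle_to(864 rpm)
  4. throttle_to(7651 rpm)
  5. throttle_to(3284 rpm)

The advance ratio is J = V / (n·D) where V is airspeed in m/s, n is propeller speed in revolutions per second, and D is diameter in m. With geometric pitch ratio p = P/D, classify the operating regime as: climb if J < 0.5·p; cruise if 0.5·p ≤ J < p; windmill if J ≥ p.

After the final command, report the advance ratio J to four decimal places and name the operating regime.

J = 0.2782, regime = climb

set_propeller: D = 2.298 m, P = 1.601 m (p = P/D = 0.696693); state ← (V=0, rpm=0)
set_airspeed(34.99): V ← 34.99 m/s
throttle_to(864): rpm ← 864
throttle_to(7651): rpm ← 7651
throttle_to(3284): rpm ← 3284
final state: V = 34.99 m/s, rpm = 3284 → n = rpm/60 = 54.733333 rev/s
J = V / (n·D) = 34.99 / (54.733333 × 2.298) = 0.278190
regime bands: climb J<0.3483 | cruise [0.3483, 0.6967) | windmill J≥0.6967
J = 0.2782 → climb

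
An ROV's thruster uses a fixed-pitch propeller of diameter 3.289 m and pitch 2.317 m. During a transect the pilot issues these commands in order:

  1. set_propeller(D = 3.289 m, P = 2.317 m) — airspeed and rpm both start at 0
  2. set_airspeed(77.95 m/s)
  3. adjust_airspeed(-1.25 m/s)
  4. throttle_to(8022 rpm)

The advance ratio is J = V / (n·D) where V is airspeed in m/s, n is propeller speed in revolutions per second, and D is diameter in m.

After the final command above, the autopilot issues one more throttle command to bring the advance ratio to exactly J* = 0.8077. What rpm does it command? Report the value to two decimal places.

set_propeller: D = 3.289 m, P = 2.317 m (p = P/D = 0.704469); state ← (V=0, rpm=0)
set_airspeed(77.95): V ← 77.95 m/s
adjust_airspeed(-1.25): V ← 77.95 -1.25 = 76.7 m/s
throttle_to(8022): rpm ← 8022
final state: V = 76.7 m/s, rpm = 8022 → n = rpm/60 = 133.700000 rev/s
target J* = 0.8077; solve J* = V/(n·D) for n: n = V/(J*·D) = 76.7/(0.8077 × 3.289) = 28.872302 rev/s
rpm = 60·n = 1732.338103

rpm = 1732.34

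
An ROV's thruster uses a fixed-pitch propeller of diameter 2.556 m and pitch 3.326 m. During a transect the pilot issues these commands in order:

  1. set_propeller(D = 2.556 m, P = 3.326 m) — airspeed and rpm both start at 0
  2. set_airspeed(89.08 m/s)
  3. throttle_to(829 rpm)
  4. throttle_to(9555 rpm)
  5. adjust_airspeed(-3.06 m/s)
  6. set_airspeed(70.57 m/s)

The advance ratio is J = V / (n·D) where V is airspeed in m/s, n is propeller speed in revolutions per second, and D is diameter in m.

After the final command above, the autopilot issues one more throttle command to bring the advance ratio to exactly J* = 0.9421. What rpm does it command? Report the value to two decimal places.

rpm = 1758.38

set_propeller: D = 2.556 m, P = 3.326 m (p = P/D = 1.301252); state ← (V=0, rpm=0)
set_airspeed(89.08): V ← 89.08 m/s
throttle_to(829): rpm ← 829
throttle_to(9555): rpm ← 9555
adjust_airspeed(-3.06): V ← 89.08 -3.06 = 86.02 m/s
set_airspeed(70.57): V ← 70.57 m/s
final state: V = 70.57 m/s, rpm = 9555 → n = rpm/60 = 159.250000 rev/s
target J* = 0.9421; solve J* = V/(n·D) for n: n = V/(J*·D) = 70.57/(0.9421 × 2.556) = 29.306386 rev/s
rpm = 60·n = 1758.383155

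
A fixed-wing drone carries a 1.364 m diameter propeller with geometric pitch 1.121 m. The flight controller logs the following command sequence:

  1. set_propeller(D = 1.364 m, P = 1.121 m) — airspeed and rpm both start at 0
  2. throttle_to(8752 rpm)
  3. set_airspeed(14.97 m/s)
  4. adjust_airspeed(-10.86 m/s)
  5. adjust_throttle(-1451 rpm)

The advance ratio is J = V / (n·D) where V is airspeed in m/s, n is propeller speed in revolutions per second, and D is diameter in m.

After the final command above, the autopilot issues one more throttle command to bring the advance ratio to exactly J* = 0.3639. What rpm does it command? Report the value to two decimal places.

rpm = 496.82

set_propeller: D = 1.364 m, P = 1.121 m (p = P/D = 0.821848); state ← (V=0, rpm=0)
throttle_to(8752): rpm ← 8752
set_airspeed(14.97): V ← 14.97 m/s
adjust_airspeed(-10.86): V ← 14.97 -10.86 = 4.11 m/s
adjust_throttle(-1451): rpm ← 8752 -1451 = 7301
final state: V = 4.11 m/s, rpm = 7301 → n = rpm/60 = 121.683333 rev/s
target J* = 0.3639; solve J* = V/(n·D) for n: n = V/(J*·D) = 4.11/(0.3639 × 1.364) = 8.280287 rev/s
rpm = 60·n = 496.817227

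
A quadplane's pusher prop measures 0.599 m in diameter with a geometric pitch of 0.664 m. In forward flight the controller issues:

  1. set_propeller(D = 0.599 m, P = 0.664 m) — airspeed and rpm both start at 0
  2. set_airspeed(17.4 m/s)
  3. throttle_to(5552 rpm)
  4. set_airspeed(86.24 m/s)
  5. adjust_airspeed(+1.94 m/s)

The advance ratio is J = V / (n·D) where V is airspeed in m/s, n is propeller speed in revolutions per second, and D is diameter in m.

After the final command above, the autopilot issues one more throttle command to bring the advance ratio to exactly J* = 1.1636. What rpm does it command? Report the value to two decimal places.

rpm = 7590.86

set_propeller: D = 0.599 m, P = 0.664 m (p = P/D = 1.108514); state ← (V=0, rpm=0)
set_airspeed(17.4): V ← 17.4 m/s
throttle_to(5552): rpm ← 5552
set_airspeed(86.24): V ← 86.24 m/s
adjust_airspeed(+1.94): V ← 86.24 +1.94 = 88.18 m/s
final state: V = 88.18 m/s, rpm = 5552 → n = rpm/60 = 92.533333 rev/s
target J* = 1.1636; solve J* = V/(n·D) for n: n = V/(J*·D) = 88.18/(1.1636 × 0.599) = 126.514283 rev/s
rpm = 60·n = 7590.856997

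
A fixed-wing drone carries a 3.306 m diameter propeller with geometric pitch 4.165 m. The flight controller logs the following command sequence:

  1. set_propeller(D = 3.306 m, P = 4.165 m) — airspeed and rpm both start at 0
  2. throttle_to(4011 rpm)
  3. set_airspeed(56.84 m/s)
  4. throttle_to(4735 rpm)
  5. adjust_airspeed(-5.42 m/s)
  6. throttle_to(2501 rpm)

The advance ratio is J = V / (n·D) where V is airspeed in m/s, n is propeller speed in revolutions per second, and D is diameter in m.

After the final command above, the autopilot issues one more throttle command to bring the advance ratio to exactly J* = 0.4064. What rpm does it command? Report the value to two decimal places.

set_propeller: D = 3.306 m, P = 4.165 m (p = P/D = 1.259831); state ← (V=0, rpm=0)
throttle_to(4011): rpm ← 4011
set_airspeed(56.84): V ← 56.84 m/s
throttle_to(4735): rpm ← 4735
adjust_airspeed(-5.42): V ← 56.84 -5.42 = 51.42 m/s
throttle_to(2501): rpm ← 2501
final state: V = 51.42 m/s, rpm = 2501 → n = rpm/60 = 41.683333 rev/s
target J* = 0.4064; solve J* = V/(n·D) for n: n = V/(J*·D) = 51.42/(0.4064 × 3.306) = 38.271503 rev/s
rpm = 60·n = 2296.290210

rpm = 2296.29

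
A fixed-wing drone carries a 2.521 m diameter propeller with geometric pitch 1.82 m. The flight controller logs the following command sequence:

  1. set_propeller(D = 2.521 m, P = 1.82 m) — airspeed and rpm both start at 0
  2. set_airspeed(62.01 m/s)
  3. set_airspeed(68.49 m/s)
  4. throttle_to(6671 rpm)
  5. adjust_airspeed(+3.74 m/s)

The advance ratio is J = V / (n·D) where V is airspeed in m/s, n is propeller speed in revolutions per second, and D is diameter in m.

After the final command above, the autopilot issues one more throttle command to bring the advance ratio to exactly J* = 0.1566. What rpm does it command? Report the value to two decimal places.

set_propeller: D = 2.521 m, P = 1.82 m (p = P/D = 0.721936); state ← (V=0, rpm=0)
set_airspeed(62.01): V ← 62.01 m/s
set_airspeed(68.49): V ← 68.49 m/s
throttle_to(6671): rpm ← 6671
adjust_airspeed(+3.74): V ← 68.49 +3.74 = 72.23 m/s
final state: V = 72.23 m/s, rpm = 6671 → n = rpm/60 = 111.183333 rev/s
target J* = 0.1566; solve J* = V/(n·D) for n: n = V/(J*·D) = 72.23/(0.1566 × 2.521) = 182.958677 rev/s
rpm = 60·n = 10977.520627

rpm = 10977.52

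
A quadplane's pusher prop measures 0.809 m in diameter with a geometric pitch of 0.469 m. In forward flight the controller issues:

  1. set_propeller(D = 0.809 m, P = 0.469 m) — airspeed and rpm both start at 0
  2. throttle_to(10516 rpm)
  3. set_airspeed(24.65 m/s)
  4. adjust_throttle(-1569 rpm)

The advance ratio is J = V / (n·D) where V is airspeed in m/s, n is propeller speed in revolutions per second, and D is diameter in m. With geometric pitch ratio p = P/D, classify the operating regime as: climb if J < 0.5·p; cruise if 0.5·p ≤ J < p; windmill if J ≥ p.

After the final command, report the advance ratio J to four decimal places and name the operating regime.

J = 0.2043, regime = climb

set_propeller: D = 0.809 m, P = 0.469 m (p = P/D = 0.579728); state ← (V=0, rpm=0)
throttle_to(10516): rpm ← 10516
set_airspeed(24.65): V ← 24.65 m/s
adjust_throttle(-1569): rpm ← 10516 -1569 = 8947
final state: V = 24.65 m/s, rpm = 8947 → n = rpm/60 = 149.116667 rev/s
J = V / (n·D) = 24.65 / (149.116667 × 0.809) = 0.204335
regime bands: climb J<0.2899 | cruise [0.2899, 0.5797) | windmill J≥0.5797
J = 0.2043 → climb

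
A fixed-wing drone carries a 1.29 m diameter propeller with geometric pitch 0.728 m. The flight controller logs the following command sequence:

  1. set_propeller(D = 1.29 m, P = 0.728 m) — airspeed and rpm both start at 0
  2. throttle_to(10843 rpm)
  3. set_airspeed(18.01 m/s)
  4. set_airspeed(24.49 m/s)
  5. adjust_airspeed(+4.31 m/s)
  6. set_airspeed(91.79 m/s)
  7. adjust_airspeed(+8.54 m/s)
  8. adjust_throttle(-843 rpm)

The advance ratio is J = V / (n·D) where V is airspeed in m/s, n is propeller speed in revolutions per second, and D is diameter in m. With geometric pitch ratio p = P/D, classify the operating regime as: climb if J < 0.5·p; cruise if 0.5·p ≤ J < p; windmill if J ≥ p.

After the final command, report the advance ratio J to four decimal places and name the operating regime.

J = 0.4667, regime = cruise

set_propeller: D = 1.29 m, P = 0.728 m (p = P/D = 0.564341); state ← (V=0, rpm=0)
throttle_to(10843): rpm ← 10843
set_airspeed(18.01): V ← 18.01 m/s
set_airspeed(24.49): V ← 24.49 m/s
adjust_airspeed(+4.31): V ← 24.49 +4.31 = 28.8 m/s
set_airspeed(91.79): V ← 91.79 m/s
adjust_airspeed(+8.54): V ← 91.79 +8.54 = 100.33 m/s
adjust_throttle(-843): rpm ← 10843 -843 = 10000
final state: V = 100.33 m/s, rpm = 10000 → n = rpm/60 = 166.666667 rev/s
J = V / (n·D) = 100.33 / (166.666667 × 1.29) = 0.466651
regime bands: climb J<0.2822 | cruise [0.2822, 0.5643) | windmill J≥0.5643
J = 0.4667 → cruise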